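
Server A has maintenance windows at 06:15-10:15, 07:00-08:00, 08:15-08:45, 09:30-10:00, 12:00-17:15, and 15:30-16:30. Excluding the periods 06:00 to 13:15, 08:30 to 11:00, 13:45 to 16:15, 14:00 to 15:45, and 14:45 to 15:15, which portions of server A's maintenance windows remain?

13:15–13:45, 16:15–17:15

First set merges to 06:15–10:15, 12:00–17:15.
Second set merges to 06:00–13:15, 13:45–16:15.
06:15–10:15 lies entirely inside B → drops out.
12:00–17:15 with B removed leaves 13:15–13:45, 16:15–17:15.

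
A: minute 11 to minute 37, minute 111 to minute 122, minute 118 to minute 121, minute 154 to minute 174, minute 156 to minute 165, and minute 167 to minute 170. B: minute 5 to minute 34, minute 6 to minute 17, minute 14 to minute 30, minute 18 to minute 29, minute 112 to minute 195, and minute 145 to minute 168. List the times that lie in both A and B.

Merge the first list: minute 11 to minute 37, minute 111 to minute 122, minute 154 to minute 174.
Merge the second list: minute 5 to minute 34, minute 112 to minute 195.
minute 11 to minute 37 ∩ B → minute 11 to minute 34.
minute 111 to minute 122 ∩ B → minute 112 to minute 122.
minute 154 to minute 174 ∩ B → minute 154 to minute 174.

minute 11 to minute 34, minute 112 to minute 122, minute 154 to minute 174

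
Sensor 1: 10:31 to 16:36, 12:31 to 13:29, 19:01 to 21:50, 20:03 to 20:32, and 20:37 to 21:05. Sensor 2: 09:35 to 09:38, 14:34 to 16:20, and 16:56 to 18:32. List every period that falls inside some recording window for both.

First set merges to 10:31–16:36, 19:01–21:50.
10:31–16:36 overlaps B on 14:34–16:20.
19:01–21:50 falls entirely outside B.

14:34–16:20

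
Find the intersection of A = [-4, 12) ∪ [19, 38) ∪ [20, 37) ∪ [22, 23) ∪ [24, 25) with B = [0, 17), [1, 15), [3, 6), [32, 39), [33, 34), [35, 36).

[0, 12) ∪ [32, 38)

First set merges to [-4, 12), [19, 38).
Second set merges to [0, 17), [32, 39).
[-4, 12) overlaps B on [0, 12).
[19, 38) overlaps B on [32, 38).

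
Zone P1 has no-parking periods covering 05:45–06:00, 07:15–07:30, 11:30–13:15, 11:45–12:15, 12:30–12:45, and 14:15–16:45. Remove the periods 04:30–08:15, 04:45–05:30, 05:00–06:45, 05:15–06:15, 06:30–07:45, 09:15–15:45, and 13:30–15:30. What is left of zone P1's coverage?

15:45–16:45

A, merged: 05:45–06:00, 07:15–07:30, 11:30–13:15, 14:15–16:45.
B, merged: 04:30–08:15, 09:15–15:45.
05:45–06:00: entirely removed.
07:15–07:30: entirely removed.
11:30–13:15: entirely removed.
14:15–16:45 \ B = 15:45–16:45.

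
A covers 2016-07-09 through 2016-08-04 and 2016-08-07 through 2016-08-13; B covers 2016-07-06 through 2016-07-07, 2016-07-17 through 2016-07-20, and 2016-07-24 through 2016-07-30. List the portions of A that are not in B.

2016-07-09 through 2016-07-16, 2016-07-21 through 2016-07-23, 2016-07-31 through 2016-08-04, 2016-08-07 through 2016-08-13

2016-07-09 through 2016-08-04 with B removed leaves 2016-07-09 through 2016-07-16, 2016-07-21 through 2016-07-23, 2016-07-31 through 2016-08-04.
2016-08-07 through 2016-08-13 is untouched.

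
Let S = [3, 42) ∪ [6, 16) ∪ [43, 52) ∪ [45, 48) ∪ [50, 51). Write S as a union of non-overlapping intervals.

[3, 42) ∪ [43, 52)

[6, 16) overlaps/touches [3, 42) → extend to [3, 42).
[43, 52) is disjoint → start new block.
[45, 48) overlaps/touches [43, 52) → extend to [43, 52).
[50, 51) overlaps/touches [43, 52) → extend to [43, 52).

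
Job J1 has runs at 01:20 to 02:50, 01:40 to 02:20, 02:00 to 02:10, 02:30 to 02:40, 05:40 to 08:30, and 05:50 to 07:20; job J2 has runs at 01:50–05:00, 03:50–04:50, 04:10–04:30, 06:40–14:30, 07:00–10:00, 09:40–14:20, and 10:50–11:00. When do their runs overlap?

First set merges to 01:20–02:50, 05:40–08:30.
Second set merges to 01:50–05:00, 06:40–14:30.
01:20–02:50 ∩ B → 01:50–02:50.
05:40–08:30 ∩ B → 06:40–08:30.

01:50–02:50, 06:40–08:30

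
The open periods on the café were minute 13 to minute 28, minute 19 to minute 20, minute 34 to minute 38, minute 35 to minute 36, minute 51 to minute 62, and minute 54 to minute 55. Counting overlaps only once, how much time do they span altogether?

Merged: minute 13 to minute 28, minute 34 to minute 38, minute 51 to minute 62.
Lengths: 15 minutes + 4 minutes + 11 minutes = 30 minutes.

30 minutes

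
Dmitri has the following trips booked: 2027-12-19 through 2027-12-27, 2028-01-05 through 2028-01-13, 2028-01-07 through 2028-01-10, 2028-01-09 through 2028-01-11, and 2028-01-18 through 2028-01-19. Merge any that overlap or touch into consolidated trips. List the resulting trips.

2027-12-19 through 2027-12-27, 2028-01-05 through 2028-01-13, 2028-01-18 through 2028-01-19

2028-01-05 through 2028-01-13 is disjoint → start new block.
2028-01-07 through 2028-01-10 overlaps/touches 2028-01-05 through 2028-01-13 → extend to 2028-01-05 through 2028-01-13.
2028-01-09 through 2028-01-11 overlaps/touches 2028-01-05 through 2028-01-13 → extend to 2028-01-05 through 2028-01-13.
2028-01-18 through 2028-01-19 is disjoint → start new block.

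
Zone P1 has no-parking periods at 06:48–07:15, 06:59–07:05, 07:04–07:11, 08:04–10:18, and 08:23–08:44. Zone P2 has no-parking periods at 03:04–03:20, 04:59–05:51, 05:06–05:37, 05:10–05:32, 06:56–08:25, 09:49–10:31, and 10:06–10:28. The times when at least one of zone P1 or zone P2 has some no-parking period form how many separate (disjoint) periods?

3

Merge the first list: 06:48–07:15, 08:04–10:18.
Merge the second list: 03:04–03:20, 04:59–05:51, 06:56–08:25, 09:49–10:31.
A ∪ B = 03:04–03:20, 04:59–05:51, 06:48–10:31.
That is 3 disjoint pieces.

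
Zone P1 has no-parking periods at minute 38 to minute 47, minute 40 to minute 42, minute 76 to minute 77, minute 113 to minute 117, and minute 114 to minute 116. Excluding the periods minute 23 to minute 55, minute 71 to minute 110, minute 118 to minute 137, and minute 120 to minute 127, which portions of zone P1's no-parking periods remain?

A, merged: minute 38 to minute 47, minute 76 to minute 77, minute 113 to minute 117.
B, merged: minute 23 to minute 55, minute 71 to minute 110, minute 118 to minute 137.
minute 38 to minute 47: fully covered by B → removed.
minute 76 to minute 77: fully covered by B → removed.
minute 113 to minute 117: no B overlap → unchanged.

minute 113 to minute 117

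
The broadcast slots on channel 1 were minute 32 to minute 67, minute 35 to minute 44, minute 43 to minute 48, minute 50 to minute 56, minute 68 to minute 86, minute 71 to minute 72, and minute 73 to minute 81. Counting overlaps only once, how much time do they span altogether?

Merged: minute 32 to minute 67, minute 68 to minute 86.
Lengths: 35 minutes + 18 minutes = 53 minutes.

53 minutes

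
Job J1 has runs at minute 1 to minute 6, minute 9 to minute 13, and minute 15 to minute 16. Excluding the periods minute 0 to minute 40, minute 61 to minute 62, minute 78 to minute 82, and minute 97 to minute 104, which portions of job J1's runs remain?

none

minute 1 to minute 6: fully covered by B → removed.
minute 9 to minute 13: fully covered by B → removed.
minute 15 to minute 16: fully covered by B → removed.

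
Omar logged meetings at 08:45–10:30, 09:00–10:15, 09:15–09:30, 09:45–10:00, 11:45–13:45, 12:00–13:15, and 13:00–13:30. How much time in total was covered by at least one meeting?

Merged: 08:45-10:30, 11:45-13:45.
Lengths: 1 h 45 min + 2 h = 3 h 45 min.

3 h 45 min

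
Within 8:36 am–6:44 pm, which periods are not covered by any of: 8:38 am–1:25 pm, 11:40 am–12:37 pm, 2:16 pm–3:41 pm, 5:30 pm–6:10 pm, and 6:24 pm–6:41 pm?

After merging, the occupied span is 8:38 am–1:25 pm, 2:16 pm–3:41 pm, 5:30 pm–6:10 pm, 6:24 pm–6:41 pm.
Uncovered inside 8:36 am–6:44 pm: 8:36 am–8:38 am, 1:25 pm–2:16 pm, 3:41 pm–5:30 pm, 6:10 pm–6:24 pm, 6:41 pm–6:44 pm.

8:36 am–8:38 am, 1:25 pm–2:16 pm, 3:41 pm–5:30 pm, 6:10 pm–6:24 pm, 6:41 pm–6:44 pm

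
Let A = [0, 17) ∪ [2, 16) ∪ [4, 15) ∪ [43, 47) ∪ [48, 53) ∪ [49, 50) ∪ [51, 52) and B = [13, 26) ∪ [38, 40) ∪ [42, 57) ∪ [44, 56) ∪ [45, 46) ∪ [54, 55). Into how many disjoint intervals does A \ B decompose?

1

First set merges to [0, 17), [43, 47), [48, 53).
Second set merges to [13, 26), [38, 40), [42, 57).
A \ B = [0, 13).
That is 1 disjoint piece.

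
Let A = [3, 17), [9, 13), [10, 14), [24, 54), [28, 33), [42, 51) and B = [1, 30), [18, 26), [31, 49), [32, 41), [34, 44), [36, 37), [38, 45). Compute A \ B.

[30, 31) ∪ [49, 54)

Merge the first list: [3, 17), [24, 54).
Merge the second list: [1, 30), [31, 49).
[3, 17) lies entirely inside B → drops out.
[24, 54) with B removed leaves [30, 31), [49, 54).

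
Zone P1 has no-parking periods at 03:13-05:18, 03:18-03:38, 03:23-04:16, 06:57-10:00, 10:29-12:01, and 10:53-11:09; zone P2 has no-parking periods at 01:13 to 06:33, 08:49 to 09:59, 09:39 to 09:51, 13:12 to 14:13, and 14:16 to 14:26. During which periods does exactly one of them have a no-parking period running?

A, merged: 03:13–05:18, 06:57–10:00, 10:29–12:01.
B, merged: 01:13–06:33, 08:49–09:59, 13:12–14:13, 14:16–14:26.
Only in the first: 06:57–08:49, 09:59–10:00, 10:29–12:01.
Only in the second: 01:13–03:13, 05:18–06:33, 13:12–14:13, 14:16–14:26.
Together these are the periods covered by exactly one.

01:13–03:13, 05:18–06:33, 06:57–08:49, 09:59–10:00, 10:29–12:01, 13:12–14:13, 14:16–14:26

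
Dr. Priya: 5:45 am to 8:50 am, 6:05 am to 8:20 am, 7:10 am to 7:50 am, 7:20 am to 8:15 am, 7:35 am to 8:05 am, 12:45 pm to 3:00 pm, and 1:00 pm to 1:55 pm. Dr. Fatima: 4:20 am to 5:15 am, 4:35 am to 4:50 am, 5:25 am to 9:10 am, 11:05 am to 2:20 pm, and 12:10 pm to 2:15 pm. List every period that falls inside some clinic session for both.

5:45 am-8:50 am, 12:45 pm-2:20 pm

A, merged: 5:45 am-8:50 am, 12:45 pm-3:00 pm.
B, merged: 4:20 am-5:15 am, 5:25 am-9:10 am, 11:05 am-2:20 pm.
5:45 am-8:50 am ∩ B → 5:45 am-8:50 am.
12:45 pm-3:00 pm ∩ B → 12:45 pm-2:20 pm.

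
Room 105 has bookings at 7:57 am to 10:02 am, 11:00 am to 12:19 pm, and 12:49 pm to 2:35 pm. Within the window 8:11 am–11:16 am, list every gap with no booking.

After merging, the occupied span is 7:57 am-10:02 am, 11:00 am-12:19 pm, 12:49 pm-2:35 pm.
Gaps within 8:11 am-11:16 am: 10:02 am-11:00 am.

10:02 am-11:00 am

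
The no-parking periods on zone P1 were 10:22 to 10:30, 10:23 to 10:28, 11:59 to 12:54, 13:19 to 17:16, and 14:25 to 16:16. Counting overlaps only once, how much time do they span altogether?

5 h

Merged: 10:22-10:30, 11:59-12:54, 13:19-17:16.
Lengths: 8 min + 55 min + 3 h 57 min = 5 h.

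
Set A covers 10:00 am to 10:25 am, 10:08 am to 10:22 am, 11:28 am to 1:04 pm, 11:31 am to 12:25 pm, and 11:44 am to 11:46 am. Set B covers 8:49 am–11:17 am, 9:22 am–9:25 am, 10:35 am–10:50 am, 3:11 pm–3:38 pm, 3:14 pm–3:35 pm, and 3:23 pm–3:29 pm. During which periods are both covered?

First set merges to 10:00 am-10:25 am, 11:28 am-1:04 pm.
Second set merges to 8:49 am-11:17 am, 3:11 pm-3:38 pm.
10:00 am-10:25 am overlaps B on 10:00 am-10:25 am.
11:28 am-1:04 pm falls entirely outside B.

10:00 am-10:25 am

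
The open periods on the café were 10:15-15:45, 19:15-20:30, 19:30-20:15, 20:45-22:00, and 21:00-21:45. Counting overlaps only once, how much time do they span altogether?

Merged: 10:15–15:45, 19:15–20:30, 20:45–22:00.
Lengths: 5 h 30 min + 1 h 15 min + 1 h 15 min = 8 h.

8 h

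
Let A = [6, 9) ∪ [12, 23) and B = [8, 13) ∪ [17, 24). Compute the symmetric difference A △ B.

[6, 8) ∪ [9, 12) ∪ [13, 17) ∪ [23, 24)

Only in the first: [6, 8), [13, 17).
Only in the second: [9, 12), [23, 24).
Together these are the periods covered by exactly one.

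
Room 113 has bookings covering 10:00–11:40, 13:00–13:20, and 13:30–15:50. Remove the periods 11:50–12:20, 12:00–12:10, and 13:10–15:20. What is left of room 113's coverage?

10:00–11:40, 13:00–13:10, 15:20–15:50

Second set merges to 11:50–12:20, 13:10–15:20.
10:00–11:40: nothing removed.
13:00–13:20 \ B = 13:00–13:10.
13:30–15:50 \ B = 15:20–15:50.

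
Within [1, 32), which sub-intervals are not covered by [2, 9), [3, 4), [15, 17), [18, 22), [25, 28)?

[1, 2) ∪ [9, 15) ∪ [17, 18) ∪ [22, 25) ∪ [28, 32)

After merging, the occupied span is [2, 9), [15, 17), [18, 22), [25, 28).
Complement within [1, 32): [1, 2), [9, 15), [17, 18), [22, 25), [28, 32).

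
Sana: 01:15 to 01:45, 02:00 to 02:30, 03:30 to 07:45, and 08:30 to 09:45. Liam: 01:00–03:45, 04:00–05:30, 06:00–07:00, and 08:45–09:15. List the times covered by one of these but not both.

01:00–01:15, 01:45–02:00, 02:30–03:30, 03:45–04:00, 05:30–06:00, 07:00–07:45, 08:30–08:45, 09:15–09:45

Only in the first: 03:45–04:00, 05:30–06:00, 07:00–07:45, 08:30–08:45, 09:15–09:45.
Only in the second: 01:00–01:15, 01:45–02:00, 02:30–03:30.
Together these are the periods covered by exactly one.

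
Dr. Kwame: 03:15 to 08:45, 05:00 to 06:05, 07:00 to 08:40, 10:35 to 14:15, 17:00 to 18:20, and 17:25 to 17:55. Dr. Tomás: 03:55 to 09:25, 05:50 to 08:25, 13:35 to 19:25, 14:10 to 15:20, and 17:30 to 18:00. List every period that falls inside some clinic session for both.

A, merged: 03:15–08:45, 10:35–14:15, 17:00–18:20.
B, merged: 03:55–09:25, 13:35–19:25.
03:15–08:45 meets the second set on 03:55–08:45.
10:35–14:15 meets the second set on 13:35–14:15.
17:00–18:20 meets the second set on 17:00–18:20.

03:55–08:45, 13:35–14:15, 17:00–18:20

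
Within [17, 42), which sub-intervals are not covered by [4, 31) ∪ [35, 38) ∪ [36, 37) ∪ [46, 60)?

[31, 35) ∪ [38, 42)

After merging, the occupied span is [4, 31), [35, 38), [46, 60).
Gaps within [17, 42): [31, 35), [38, 42).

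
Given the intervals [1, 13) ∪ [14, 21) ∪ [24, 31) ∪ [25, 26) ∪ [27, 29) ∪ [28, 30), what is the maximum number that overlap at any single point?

3

At 28, 3 of the intervals are simultaneously active.
No point has more.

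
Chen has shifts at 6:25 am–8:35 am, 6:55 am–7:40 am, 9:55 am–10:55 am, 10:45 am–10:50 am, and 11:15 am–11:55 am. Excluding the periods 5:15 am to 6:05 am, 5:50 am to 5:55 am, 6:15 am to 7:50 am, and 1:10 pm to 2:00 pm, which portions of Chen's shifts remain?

A, merged: 6:25 am-8:35 am, 9:55 am-10:55 am, 11:15 am-11:55 am.
B, merged: 5:15 am-6:05 am, 6:15 am-7:50 am, 1:10 pm-2:00 pm.
6:25 am-8:35 am with B removed leaves 7:50 am-8:35 am.
9:55 am-10:55 am is untouched.
11:15 am-11:55 am is untouched.

7:50 am-8:35 am, 9:55 am-10:55 am, 11:15 am-11:55 am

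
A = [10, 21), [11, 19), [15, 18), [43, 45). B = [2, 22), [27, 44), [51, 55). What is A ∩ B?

Merge the first list: [10, 21), [43, 45).
[10, 21) meets the second set on [10, 21).
[43, 45) meets the second set on [43, 44).

[10, 21) ∪ [43, 44)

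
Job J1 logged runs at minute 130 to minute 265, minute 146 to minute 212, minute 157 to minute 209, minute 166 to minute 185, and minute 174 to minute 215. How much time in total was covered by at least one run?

Merged: minute 130 to minute 265.
Length: 135 minutes.

135 minutes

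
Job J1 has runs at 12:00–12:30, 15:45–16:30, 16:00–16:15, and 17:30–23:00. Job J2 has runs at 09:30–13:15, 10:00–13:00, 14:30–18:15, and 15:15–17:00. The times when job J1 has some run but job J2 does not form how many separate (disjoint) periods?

Merge the first list: 12:00–12:30, 15:45–16:30, 17:30–23:00.
Merge the second list: 09:30–13:15, 14:30–18:15.
A \ B = 18:15–23:00.
That is 1 disjoint piece.

1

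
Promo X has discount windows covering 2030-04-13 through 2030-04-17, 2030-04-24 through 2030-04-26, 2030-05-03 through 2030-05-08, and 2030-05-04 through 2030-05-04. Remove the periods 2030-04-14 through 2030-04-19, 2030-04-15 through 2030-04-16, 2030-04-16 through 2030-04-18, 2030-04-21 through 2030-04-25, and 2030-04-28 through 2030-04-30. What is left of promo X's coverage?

A, merged: 2030-04-13 through 2030-04-17, 2030-04-24 through 2030-04-26, 2030-05-03 through 2030-05-08.
B, merged: 2030-04-14 through 2030-04-19, 2030-04-21 through 2030-04-25, 2030-04-28 through 2030-04-30.
2030-04-13 through 2030-04-17 minus B → 2030-04-13 through 2030-04-13.
2030-04-24 through 2030-04-26 minus B → 2030-04-26 through 2030-04-26.
2030-05-03 through 2030-05-08: no B overlap → unchanged.

2030-04-13 through 2030-04-13, 2030-04-26 through 2030-04-26, 2030-05-03 through 2030-05-08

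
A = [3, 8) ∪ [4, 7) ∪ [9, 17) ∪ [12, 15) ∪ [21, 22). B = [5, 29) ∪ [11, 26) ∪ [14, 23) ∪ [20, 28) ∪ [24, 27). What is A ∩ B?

[5, 8) ∪ [9, 17) ∪ [21, 22)

Merge the first list: [3, 8), [9, 17), [21, 22).
Merge the second list: [5, 29).
[3, 8) ∩ B → [5, 8).
[9, 17) ∩ B → [9, 17).
[21, 22) ∩ B → [21, 22).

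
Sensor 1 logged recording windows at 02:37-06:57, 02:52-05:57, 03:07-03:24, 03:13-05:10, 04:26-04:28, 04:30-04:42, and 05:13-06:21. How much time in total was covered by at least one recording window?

Merged: 02:37-06:57.
Length: 4 h 20 min.

4 h 20 min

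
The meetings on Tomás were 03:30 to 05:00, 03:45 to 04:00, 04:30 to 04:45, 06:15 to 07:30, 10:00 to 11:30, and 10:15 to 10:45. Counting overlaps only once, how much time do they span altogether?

4 h 15 min

Merged: 03:30-05:00, 06:15-07:30, 10:00-11:30.
Lengths: 1 h 30 min + 1 h 15 min + 1 h 30 min = 4 h 15 min.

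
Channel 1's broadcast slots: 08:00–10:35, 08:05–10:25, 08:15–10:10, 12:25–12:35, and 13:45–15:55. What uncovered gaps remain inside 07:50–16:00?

The merged coverage is 08:00-10:35, 12:25-12:35, 13:45-15:55.
Uncovered inside 07:50-16:00: 07:50-08:00, 10:35-12:25, 12:35-13:45, 15:55-16:00.

07:50-08:00, 10:35-12:25, 12:35-13:45, 15:55-16:00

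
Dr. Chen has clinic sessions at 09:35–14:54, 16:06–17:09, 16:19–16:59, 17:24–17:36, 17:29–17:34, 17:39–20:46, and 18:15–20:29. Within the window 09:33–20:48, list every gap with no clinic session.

After merging, the occupied span is 09:35–14:54, 16:06–17:09, 17:24–17:36, 17:39–20:46.
Gaps within 09:33–20:48: 09:33–09:35, 14:54–16:06, 17:09–17:24, 17:36–17:39, 20:46–20:48.

09:33–09:35, 14:54–16:06, 17:09–17:24, 17:36–17:39, 20:46–20:48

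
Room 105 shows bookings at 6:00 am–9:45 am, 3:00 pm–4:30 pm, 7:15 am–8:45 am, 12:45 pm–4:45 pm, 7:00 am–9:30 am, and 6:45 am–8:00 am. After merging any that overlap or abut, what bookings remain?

6:00 am–9:45 am, 12:45 pm–4:45 pm

Sort by start: 6:00 am–9:45 am, 6:45 am–8:00 am, 7:00 am–9:30 am, 7:15 am–8:45 am, 12:45 pm–4:45 pm, 3:00 pm–4:30 pm.
6:45 am–8:00 am overlaps/touches 6:00 am–9:45 am → extend to 6:00 am–9:45 am.
7:00 am–9:30 am overlaps/touches 6:00 am–9:45 am → extend to 6:00 am–9:45 am.
7:15 am–8:45 am overlaps/touches 6:00 am–9:45 am → extend to 6:00 am–9:45 am.
12:45 pm–4:45 pm is disjoint → start new block.
3:00 pm–4:30 pm overlaps/touches 12:45 pm–4:45 pm → extend to 12:45 pm–4:45 pm.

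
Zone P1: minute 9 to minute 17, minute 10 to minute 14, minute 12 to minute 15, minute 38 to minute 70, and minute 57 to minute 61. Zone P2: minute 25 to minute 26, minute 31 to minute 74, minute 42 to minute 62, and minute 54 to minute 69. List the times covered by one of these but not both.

minute 9 to minute 17, minute 25 to minute 26, minute 31 to minute 38, minute 70 to minute 74

First set merges to minute 9 to minute 17, minute 38 to minute 70.
Second set merges to minute 25 to minute 26, minute 31 to minute 74.
Only in the first: minute 9 to minute 17.
Only in the second: minute 25 to minute 26, minute 31 to minute 38, minute 70 to minute 74.
Together these are the periods covered by exactly one.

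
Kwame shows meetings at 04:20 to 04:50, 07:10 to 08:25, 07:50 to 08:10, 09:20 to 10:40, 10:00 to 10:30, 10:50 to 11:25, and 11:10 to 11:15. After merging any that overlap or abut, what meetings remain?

07:10–08:25 is disjoint → start new block.
07:50–08:10 overlaps/touches 07:10–08:25 → extend to 07:10–08:25.
09:20–10:40 is disjoint → start new block.
10:00–10:30 overlaps/touches 09:20–10:40 → extend to 09:20–10:40.
10:50–11:25 is disjoint → start new block.
11:10–11:15 overlaps/touches 10:50–11:25 → extend to 10:50–11:25.

04:20–04:50, 07:10–08:25, 09:20–10:40, 10:50–11:25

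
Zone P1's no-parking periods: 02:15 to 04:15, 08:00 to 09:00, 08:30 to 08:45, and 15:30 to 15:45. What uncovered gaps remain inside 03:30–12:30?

After merging, the occupied span is 02:15–04:15, 08:00–09:00, 15:30–15:45.
Complement within 03:30–12:30: 04:15–08:00, 09:00–12:30.

04:15–08:00, 09:00–12:30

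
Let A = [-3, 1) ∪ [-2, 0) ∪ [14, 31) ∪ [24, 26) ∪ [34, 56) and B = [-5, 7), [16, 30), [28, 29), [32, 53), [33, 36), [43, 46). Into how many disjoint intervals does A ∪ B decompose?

Merge the first list: [-3, 1), [14, 31), [34, 56).
Merge the second list: [-5, 7), [16, 30), [32, 53).
A ∪ B = [-5, 7), [14, 31), [32, 56).
That is 3 disjoint pieces.

3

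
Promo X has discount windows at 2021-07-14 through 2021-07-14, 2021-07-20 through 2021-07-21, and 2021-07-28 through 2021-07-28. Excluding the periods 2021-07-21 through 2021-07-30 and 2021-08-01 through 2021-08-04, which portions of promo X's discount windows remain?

2021-07-14 through 2021-07-14, 2021-07-20 through 2021-07-20

2021-07-14 through 2021-07-14 is untouched.
2021-07-20 through 2021-07-21 with B removed leaves 2021-07-20 through 2021-07-20.
2021-07-28 through 2021-07-28 lies entirely inside B → drops out.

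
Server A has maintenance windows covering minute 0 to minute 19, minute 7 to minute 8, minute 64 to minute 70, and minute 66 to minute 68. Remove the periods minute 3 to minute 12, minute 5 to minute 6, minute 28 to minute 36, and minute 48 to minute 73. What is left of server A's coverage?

A, merged: minute 0 to minute 19, minute 64 to minute 70.
B, merged: minute 3 to minute 12, minute 28 to minute 36, minute 48 to minute 73.
minute 0 to minute 19 \ B = minute 0 to minute 3, minute 12 to minute 19.
minute 64 to minute 70: entirely removed.

minute 0 to minute 3, minute 12 to minute 19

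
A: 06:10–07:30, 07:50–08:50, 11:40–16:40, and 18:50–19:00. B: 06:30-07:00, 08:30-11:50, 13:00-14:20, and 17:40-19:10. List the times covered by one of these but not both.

06:10–06:30, 07:00–07:30, 07:50–08:30, 08:50–11:40, 11:50–13:00, 14:20–16:40, 17:40–18:50, 19:00–19:10

A but not B: 06:10–06:30, 07:00–07:30, 07:50–08:30, 11:50–13:00, 14:20–16:40.
B but not A: 08:50–11:40, 17:40–18:50, 19:00–19:10.
Combining gives A △ B.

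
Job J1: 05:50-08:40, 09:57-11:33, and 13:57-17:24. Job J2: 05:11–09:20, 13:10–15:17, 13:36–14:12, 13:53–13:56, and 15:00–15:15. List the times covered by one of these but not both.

Second set merges to 05:11–09:20, 13:10–15:17.
Only in the first: 09:57–11:33, 15:17–17:24.
Only in the second: 05:11–05:50, 08:40–09:20, 13:10–13:57.
Together these are the periods covered by exactly one.

05:11–05:50, 08:40–09:20, 09:57–11:33, 13:10–13:57, 15:17–17:24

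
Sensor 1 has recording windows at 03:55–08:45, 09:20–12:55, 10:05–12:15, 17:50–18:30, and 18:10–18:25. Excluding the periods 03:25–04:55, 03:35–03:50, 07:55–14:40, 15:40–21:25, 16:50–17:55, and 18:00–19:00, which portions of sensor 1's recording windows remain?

04:55–07:55

A, merged: 03:55–08:45, 09:20–12:55, 17:50–18:30.
B, merged: 03:25–04:55, 07:55–14:40, 15:40–21:25.
03:55–08:45 with B removed leaves 04:55–07:55.
09:20–12:55 lies entirely inside B → drops out.
17:50–18:30 lies entirely inside B → drops out.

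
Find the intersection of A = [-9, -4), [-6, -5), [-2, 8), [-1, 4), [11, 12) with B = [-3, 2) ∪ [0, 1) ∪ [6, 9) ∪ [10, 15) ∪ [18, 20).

[-2, 2) ∪ [6, 8) ∪ [11, 12)

Merge the first list: [-9, -4), [-2, 8), [11, 12).
Merge the second list: [-3, 2), [6, 9), [10, 15), [18, 20).
[-9, -4) falls entirely outside B.
[-2, 8) overlaps B on [-2, 2), [6, 8).
[11, 12) overlaps B on [11, 12).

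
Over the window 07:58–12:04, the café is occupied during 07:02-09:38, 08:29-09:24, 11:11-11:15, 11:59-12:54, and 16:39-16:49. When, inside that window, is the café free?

09:38–11:11, 11:15–11:59

The merged coverage is 07:02–09:38, 11:11–11:15, 11:59–12:54, 16:39–16:49.
Gaps within 07:58–12:04: 09:38–11:11, 11:15–11:59.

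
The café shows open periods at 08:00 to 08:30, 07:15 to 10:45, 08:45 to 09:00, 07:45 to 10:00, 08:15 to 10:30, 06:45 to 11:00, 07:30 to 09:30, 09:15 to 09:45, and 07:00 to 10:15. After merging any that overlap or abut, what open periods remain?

06:45–11:00

Sort by start: 06:45–11:00, 07:00–10:15, 07:15–10:45, 07:30–09:30, 07:45–10:00, 08:00–08:30, 08:15–10:30, 08:45–09:00, 09:15–09:45.
07:00–10:15 overlaps/touches 06:45–11:00 → extend to 06:45–11:00.
07:15–10:45 overlaps/touches 06:45–11:00 → extend to 06:45–11:00.
07:30–09:30 overlaps/touches 06:45–11:00 → extend to 06:45–11:00.
07:45–10:00 overlaps/touches 06:45–11:00 → extend to 06:45–11:00.
08:00–08:30 overlaps/touches 06:45–11:00 → extend to 06:45–11:00.
08:15–10:30 overlaps/touches 06:45–11:00 → extend to 06:45–11:00.
08:45–09:00 overlaps/touches 06:45–11:00 → extend to 06:45–11:00.
09:15–09:45 overlaps/touches 06:45–11:00 → extend to 06:45–11:00.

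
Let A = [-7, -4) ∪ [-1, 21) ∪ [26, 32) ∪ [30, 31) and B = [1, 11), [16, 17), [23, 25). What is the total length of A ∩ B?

11

Merge the first list: [-7, -4), [-1, 21), [26, 32).
A ∩ B = [1, 11), [16, 17).
Total: 10 + 1 = 11.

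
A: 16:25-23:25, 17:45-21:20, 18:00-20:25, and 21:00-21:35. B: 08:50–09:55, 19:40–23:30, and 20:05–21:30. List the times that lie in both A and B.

19:40–23:25

A, merged: 16:25–23:25.
B, merged: 08:50–09:55, 19:40–23:30.
16:25–23:25 overlaps B on 19:40–23:25.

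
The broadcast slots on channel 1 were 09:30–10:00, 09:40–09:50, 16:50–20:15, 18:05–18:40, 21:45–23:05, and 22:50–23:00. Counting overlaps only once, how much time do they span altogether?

5 h 15 min

Merged: 09:30–10:00, 16:50–20:15, 21:45–23:05.
Lengths: 30 min + 3 h 25 min + 1 h 20 min = 5 h 15 min.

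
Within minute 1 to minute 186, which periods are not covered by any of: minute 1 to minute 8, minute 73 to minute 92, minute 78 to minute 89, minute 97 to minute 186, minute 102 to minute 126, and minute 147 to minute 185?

minute 8 to minute 73, minute 92 to minute 97

The merged coverage is minute 1 to minute 8, minute 73 to minute 92, minute 97 to minute 186.
Gaps within minute 1 to minute 186: minute 8 to minute 73, minute 92 to minute 97.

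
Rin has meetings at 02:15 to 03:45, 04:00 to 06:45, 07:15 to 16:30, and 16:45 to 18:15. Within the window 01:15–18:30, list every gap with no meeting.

After merging, the occupied span is 02:15-03:45, 04:00-06:45, 07:15-16:30, 16:45-18:15.
Uncovered inside 01:15-18:30: 01:15-02:15, 03:45-04:00, 06:45-07:15, 16:30-16:45, 18:15-18:30.

01:15-02:15, 03:45-04:00, 06:45-07:15, 16:30-16:45, 18:15-18:30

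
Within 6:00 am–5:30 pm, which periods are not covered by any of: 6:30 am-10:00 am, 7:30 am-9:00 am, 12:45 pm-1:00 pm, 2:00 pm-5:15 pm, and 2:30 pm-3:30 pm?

After merging, the occupied span is 6:30 am–10:00 am, 12:45 pm–1:00 pm, 2:00 pm–5:15 pm.
Uncovered inside 6:00 am–5:30 pm: 6:00 am–6:30 am, 10:00 am–12:45 pm, 1:00 pm–2:00 pm, 5:15 pm–5:30 pm.

6:00 am–6:30 am, 10:00 am–12:45 pm, 1:00 pm–2:00 pm, 5:15 pm–5:30 pm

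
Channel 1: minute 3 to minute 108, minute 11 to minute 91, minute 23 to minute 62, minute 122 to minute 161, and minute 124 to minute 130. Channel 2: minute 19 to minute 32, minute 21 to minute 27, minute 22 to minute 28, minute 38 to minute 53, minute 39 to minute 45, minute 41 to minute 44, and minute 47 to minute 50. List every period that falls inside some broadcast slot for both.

First set merges to minute 3 to minute 108, minute 122 to minute 161.
Second set merges to minute 19 to minute 32, minute 38 to minute 53.
minute 3 to minute 108 meets the second set on minute 19 to minute 32, minute 38 to minute 53.
minute 122 to minute 161: no overlap with the second set.

minute 19 to minute 32, minute 38 to minute 53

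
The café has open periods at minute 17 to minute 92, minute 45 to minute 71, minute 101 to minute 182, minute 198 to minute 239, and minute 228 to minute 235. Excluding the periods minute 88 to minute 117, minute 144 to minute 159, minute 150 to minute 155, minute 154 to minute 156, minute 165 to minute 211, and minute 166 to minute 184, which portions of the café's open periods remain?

minute 17 to minute 88, minute 117 to minute 144, minute 159 to minute 165, minute 211 to minute 239

A, merged: minute 17 to minute 92, minute 101 to minute 182, minute 198 to minute 239.
B, merged: minute 88 to minute 117, minute 144 to minute 159, minute 165 to minute 211.
minute 17 to minute 92 minus B → minute 17 to minute 88.
minute 101 to minute 182 minus B → minute 117 to minute 144, minute 159 to minute 165.
minute 198 to minute 239 minus B → minute 211 to minute 239.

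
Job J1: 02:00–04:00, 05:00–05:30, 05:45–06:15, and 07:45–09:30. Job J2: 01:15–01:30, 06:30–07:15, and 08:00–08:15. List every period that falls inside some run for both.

02:00-04:00 falls entirely outside B.
05:00-05:30 falls entirely outside B.
05:45-06:15 falls entirely outside B.
07:45-09:30 overlaps B on 08:00-08:15.

08:00-08:15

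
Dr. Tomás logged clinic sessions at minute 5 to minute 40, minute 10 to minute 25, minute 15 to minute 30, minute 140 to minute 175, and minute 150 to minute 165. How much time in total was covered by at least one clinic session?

70 minutes

Merged: minute 5 to minute 40, minute 140 to minute 175.
Lengths: 35 minutes + 35 minutes = 70 minutes.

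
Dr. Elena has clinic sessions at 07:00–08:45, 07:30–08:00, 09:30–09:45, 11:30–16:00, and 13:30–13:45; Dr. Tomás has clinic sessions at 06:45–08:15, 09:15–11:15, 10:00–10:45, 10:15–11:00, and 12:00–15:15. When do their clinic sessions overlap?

07:00–08:15, 09:30–09:45, 12:00–15:15

A, merged: 07:00–08:45, 09:30–09:45, 11:30–16:00.
B, merged: 06:45–08:15, 09:15–11:15, 12:00–15:15.
07:00–08:45 meets the second set on 07:00–08:15.
09:30–09:45 meets the second set on 09:30–09:45.
11:30–16:00 meets the second set on 12:00–15:15.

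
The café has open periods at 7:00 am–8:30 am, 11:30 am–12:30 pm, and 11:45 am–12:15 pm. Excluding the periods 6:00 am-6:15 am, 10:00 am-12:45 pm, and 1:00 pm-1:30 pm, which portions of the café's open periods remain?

A, merged: 7:00 am–8:30 am, 11:30 am–12:30 pm.
7:00 am–8:30 am: nothing removed.
11:30 am–12:30 pm: entirely removed.

7:00 am–8:30 am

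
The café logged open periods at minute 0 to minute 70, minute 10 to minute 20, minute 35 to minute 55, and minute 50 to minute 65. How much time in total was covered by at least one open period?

70 minutes

Merged: minute 0 to minute 70.
Length: 70 minutes.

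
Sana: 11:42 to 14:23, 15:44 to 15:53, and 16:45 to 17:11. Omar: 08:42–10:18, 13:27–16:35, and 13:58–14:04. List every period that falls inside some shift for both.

B, merged: 08:42–10:18, 13:27–16:35.
11:42–14:23 meets the second set on 13:27–14:23.
15:44–15:53 meets the second set on 15:44–15:53.
16:45–17:11: no overlap with the second set.

13:27–14:23, 15:44–15:53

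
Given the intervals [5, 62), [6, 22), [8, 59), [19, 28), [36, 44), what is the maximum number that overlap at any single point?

At 19, 4 of the intervals are simultaneously active.
No point has more.

4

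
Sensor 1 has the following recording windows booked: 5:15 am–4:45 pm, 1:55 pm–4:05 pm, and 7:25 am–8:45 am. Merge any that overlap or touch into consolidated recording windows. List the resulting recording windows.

Sort by start: 5:15 am–4:45 pm, 7:25 am–8:45 am, 1:55 pm–4:05 pm.
7:25 am–8:45 am overlaps/touches 5:15 am–4:45 pm → extend to 5:15 am–4:45 pm.
1:55 pm–4:05 pm overlaps/touches 5:15 am–4:45 pm → extend to 5:15 am–4:45 pm.

5:15 am–4:45 pm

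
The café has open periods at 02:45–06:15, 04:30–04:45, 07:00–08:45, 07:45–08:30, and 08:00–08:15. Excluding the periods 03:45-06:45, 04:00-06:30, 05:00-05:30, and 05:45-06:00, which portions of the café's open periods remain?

02:45–03:45, 07:00–08:45

First set merges to 02:45–06:15, 07:00–08:45.
Second set merges to 03:45–06:45.
02:45–06:15 \ B = 02:45–03:45.
07:00–08:45: nothing removed.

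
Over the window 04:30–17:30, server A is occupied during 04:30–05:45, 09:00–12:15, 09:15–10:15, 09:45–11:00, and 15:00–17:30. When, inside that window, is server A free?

05:45-09:00, 12:15-15:00

After merging, the occupied span is 04:30-05:45, 09:00-12:15, 15:00-17:30.
Uncovered inside 04:30-17:30: 05:45-09:00, 12:15-15:00.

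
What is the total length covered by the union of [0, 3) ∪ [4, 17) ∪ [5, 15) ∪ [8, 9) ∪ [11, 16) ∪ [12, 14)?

Merged: [0, 3), [4, 17).
Lengths: 3 + 13 = 16.

16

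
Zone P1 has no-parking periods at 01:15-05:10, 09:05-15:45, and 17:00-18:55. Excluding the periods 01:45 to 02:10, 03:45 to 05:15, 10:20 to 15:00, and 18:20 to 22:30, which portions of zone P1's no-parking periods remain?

01:15–01:45, 02:10–03:45, 09:05–10:20, 15:00–15:45, 17:00–18:20

01:15–05:10 with B removed leaves 01:15–01:45, 02:10–03:45.
09:05–15:45 with B removed leaves 09:05–10:20, 15:00–15:45.
17:00–18:55 with B removed leaves 17:00–18:20.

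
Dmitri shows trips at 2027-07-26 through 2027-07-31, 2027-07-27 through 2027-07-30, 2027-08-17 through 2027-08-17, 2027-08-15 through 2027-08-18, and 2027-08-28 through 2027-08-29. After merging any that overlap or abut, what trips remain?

Sort by start: 2027-07-26 through 2027-07-31, 2027-07-27 through 2027-07-30, 2027-08-15 through 2027-08-18, 2027-08-17 through 2027-08-17, 2027-08-28 through 2027-08-29.
2027-07-27 through 2027-07-30 overlaps/touches 2027-07-26 through 2027-07-31 → extend to 2027-07-26 through 2027-07-31.
2027-08-15 through 2027-08-18 is disjoint → start new block.
2027-08-17 through 2027-08-17 overlaps/touches 2027-08-15 through 2027-08-18 → extend to 2027-08-15 through 2027-08-18.
2027-08-28 through 2027-08-29 is disjoint → start new block.

2027-07-26 through 2027-07-31, 2027-08-15 through 2027-08-18, 2027-08-28 through 2027-08-29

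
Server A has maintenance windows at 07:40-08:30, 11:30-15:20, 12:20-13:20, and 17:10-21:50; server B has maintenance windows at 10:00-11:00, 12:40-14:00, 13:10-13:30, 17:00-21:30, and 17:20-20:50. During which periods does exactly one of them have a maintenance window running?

Merge the first list: 07:40–08:30, 11:30–15:20, 17:10–21:50.
Merge the second list: 10:00–11:00, 12:40–14:00, 17:00–21:30.
Only in the first: 07:40–08:30, 11:30–12:40, 14:00–15:20, 21:30–21:50.
Only in the second: 10:00–11:00, 17:00–17:10.
Together these are the periods covered by exactly one.

07:40–08:30, 10:00–11:00, 11:30–12:40, 14:00–15:20, 17:00–17:10, 21:30–21:50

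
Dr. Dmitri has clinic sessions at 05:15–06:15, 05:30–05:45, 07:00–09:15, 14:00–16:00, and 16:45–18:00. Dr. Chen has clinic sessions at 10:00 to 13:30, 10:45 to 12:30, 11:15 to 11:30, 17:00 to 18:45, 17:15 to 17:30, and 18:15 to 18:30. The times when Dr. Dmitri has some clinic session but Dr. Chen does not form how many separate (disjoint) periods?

A, merged: 05:15–06:15, 07:00–09:15, 14:00–16:00, 16:45–18:00.
B, merged: 10:00–13:30, 17:00–18:45.
A \ B = 05:15–06:15, 07:00–09:15, 14:00–16:00, 16:45–17:00.
That is 4 disjoint pieces.

4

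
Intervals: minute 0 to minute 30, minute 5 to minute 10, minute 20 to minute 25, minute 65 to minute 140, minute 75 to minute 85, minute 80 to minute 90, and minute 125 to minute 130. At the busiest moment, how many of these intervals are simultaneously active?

At minute 80, 3 of the intervals are simultaneously active.
No point has more.

3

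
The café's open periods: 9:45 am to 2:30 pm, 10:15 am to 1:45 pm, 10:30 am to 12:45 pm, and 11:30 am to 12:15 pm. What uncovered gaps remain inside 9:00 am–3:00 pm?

9:00 am–9:45 am, 2:30 pm–3:00 pm

Covered (merged): 9:45 am–2:30 pm.
Uncovered inside 9:00 am–3:00 pm: 9:00 am–9:45 am, 2:30 pm–3:00 pm.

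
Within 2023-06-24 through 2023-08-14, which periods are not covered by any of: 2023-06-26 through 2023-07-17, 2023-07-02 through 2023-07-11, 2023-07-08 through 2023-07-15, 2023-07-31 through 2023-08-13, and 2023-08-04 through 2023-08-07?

2023-06-24 through 2023-06-25, 2023-07-18 through 2023-07-30, 2023-08-14 through 2023-08-14

After merging, the occupied span is 2023-06-26 through 2023-07-17, 2023-07-31 through 2023-08-13.
Complement within 2023-06-24 through 2023-08-14: 2023-06-24 through 2023-06-25, 2023-07-18 through 2023-07-30, 2023-08-14 through 2023-08-14.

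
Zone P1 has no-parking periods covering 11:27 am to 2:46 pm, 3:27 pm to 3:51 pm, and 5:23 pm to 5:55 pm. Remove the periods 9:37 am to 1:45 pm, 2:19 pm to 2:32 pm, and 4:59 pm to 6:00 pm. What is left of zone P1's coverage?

11:27 am-2:46 pm \ B = 1:45 pm-2:19 pm, 2:32 pm-2:46 pm.
3:27 pm-3:51 pm: nothing removed.
5:23 pm-5:55 pm: entirely removed.

1:45 pm-2:19 pm, 2:32 pm-2:46 pm, 3:27 pm-3:51 pm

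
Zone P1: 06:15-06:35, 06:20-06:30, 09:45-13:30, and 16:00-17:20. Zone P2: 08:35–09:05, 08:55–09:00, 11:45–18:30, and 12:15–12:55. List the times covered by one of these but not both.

A, merged: 06:15–06:35, 09:45–13:30, 16:00–17:20.
B, merged: 08:35–09:05, 11:45–18:30.
A but not B: 06:15–06:35, 09:45–11:45.
B but not A: 08:35–09:05, 13:30–16:00, 17:20–18:30.
Combining gives A △ B.

06:15–06:35, 08:35–09:05, 09:45–11:45, 13:30–16:00, 17:20–18:30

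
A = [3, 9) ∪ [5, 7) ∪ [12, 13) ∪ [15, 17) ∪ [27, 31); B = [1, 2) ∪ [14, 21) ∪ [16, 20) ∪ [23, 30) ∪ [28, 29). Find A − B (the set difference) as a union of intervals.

A, merged: [3, 9), [12, 13), [15, 17), [27, 31).
B, merged: [1, 2), [14, 21), [23, 30).
[3, 9): no B overlap → unchanged.
[12, 13): no B overlap → unchanged.
[15, 17): fully covered by B → removed.
[27, 31) minus B → [30, 31).

[3, 9) ∪ [12, 13) ∪ [30, 31)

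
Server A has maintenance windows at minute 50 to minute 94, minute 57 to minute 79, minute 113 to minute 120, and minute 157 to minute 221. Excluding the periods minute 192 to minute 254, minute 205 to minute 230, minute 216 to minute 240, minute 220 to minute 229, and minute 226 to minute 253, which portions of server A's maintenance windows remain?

minute 50 to minute 94, minute 113 to minute 120, minute 157 to minute 192

First set merges to minute 50 to minute 94, minute 113 to minute 120, minute 157 to minute 221.
Second set merges to minute 192 to minute 254.
minute 50 to minute 94: no B overlap → unchanged.
minute 113 to minute 120: no B overlap → unchanged.
minute 157 to minute 221 minus B → minute 157 to minute 192.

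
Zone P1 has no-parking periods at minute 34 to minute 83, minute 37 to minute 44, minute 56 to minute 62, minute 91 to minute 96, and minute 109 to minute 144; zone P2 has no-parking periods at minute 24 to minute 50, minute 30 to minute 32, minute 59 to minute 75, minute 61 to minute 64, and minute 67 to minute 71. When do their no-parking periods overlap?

Merge the first list: minute 34 to minute 83, minute 91 to minute 96, minute 109 to minute 144.
Merge the second list: minute 24 to minute 50, minute 59 to minute 75.
minute 34 to minute 83 overlaps B on minute 34 to minute 50, minute 59 to minute 75.
minute 91 to minute 96 falls entirely outside B.
minute 109 to minute 144 falls entirely outside B.

minute 34 to minute 50, minute 59 to minute 75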